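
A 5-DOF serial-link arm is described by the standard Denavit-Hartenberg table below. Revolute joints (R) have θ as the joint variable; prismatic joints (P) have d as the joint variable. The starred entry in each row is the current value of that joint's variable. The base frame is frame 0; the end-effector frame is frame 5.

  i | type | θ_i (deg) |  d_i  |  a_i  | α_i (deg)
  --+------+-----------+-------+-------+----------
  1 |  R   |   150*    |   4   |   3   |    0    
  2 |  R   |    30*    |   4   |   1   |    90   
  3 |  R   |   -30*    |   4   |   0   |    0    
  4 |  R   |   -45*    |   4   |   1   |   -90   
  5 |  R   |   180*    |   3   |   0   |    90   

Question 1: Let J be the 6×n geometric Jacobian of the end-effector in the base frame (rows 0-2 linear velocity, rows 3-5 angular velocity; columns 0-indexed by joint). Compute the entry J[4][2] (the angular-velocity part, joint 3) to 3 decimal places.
1.000

axis z_2 = (0.0000,1.0000,0.0000); lever o_n−o_2 = (-3.1566,8.0000,-0.1895)
cross product → J_v[:, 2] = (-0.1895,-0.0000,3.1566)
J_ω[:, 2] = z_2
entry J[4][2] = 1.0000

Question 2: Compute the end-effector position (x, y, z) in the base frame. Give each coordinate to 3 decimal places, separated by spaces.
after link 1: o_1 = (-2.5981, 1.5000, 4.0000)
after link 2: o_2 = (-3.5981, 1.5000, 8.0000)
after link 3: o_3 = (-3.5981, 5.5000, 8.0000)
after link 4: o_4 = (-3.8569, 9.5000, 7.0341)
after link 5: o_5 = (-6.7547, 9.5000, 7.8105)

-6.755 9.500 7.811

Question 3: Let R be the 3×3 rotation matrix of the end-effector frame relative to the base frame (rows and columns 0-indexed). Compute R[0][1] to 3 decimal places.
-0.966

End-effector y-axis (col 1 of R) = (-0.9659,0.0000,0.2588)
R[0][1] = -0.9659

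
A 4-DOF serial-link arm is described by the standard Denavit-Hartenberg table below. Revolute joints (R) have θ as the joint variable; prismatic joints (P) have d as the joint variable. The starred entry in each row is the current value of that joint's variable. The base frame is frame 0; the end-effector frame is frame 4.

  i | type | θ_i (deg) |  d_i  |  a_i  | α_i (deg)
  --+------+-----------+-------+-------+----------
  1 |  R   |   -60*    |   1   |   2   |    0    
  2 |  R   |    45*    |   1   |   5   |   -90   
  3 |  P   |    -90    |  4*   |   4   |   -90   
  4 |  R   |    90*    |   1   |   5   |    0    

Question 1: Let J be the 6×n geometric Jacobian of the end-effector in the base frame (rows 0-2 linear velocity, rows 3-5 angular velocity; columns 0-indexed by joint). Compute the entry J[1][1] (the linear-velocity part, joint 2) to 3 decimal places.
axis z_1 = (0.0000,0.0000,1.0000); lever o_n−o_1 = (5.5367,-2.5188,5.0000)
cross product → J_v[:, 1] = (2.5188,5.5367,-0.0000)
J_ω[:, 1] = z_1
entry J[1][1] = 5.5367

5.537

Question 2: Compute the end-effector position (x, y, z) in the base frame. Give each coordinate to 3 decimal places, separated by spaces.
after link 1: o_1 = (1.0000, -1.7321, 1.0000)
after link 2: o_2 = (5.8296, -3.0261, 2.0000)
after link 3: o_3 = (6.8649, 0.8376, 6.0000)
after link 4: o_4 = (6.5367, -4.2509, 6.0000)

6.537 -4.251 6.000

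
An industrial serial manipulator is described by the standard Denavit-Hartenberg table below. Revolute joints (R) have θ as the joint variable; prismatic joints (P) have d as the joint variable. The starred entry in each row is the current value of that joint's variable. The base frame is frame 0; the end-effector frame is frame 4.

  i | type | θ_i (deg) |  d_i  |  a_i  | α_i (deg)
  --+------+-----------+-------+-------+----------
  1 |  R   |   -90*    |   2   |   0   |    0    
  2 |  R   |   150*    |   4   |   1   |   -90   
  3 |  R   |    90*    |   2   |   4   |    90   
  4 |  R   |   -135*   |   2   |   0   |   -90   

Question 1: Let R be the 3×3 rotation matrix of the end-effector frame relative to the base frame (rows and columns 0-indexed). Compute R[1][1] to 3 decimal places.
-0.866

End-effector y-axis (col 1 of R) = (-0.5000,-0.8660,-0.0000)
R[1][1] = -0.8660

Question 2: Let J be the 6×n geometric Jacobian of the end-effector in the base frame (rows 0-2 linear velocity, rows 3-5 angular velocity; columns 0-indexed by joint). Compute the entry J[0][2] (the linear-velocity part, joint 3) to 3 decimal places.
axis z_2 = (-0.8660,0.5000,0.0000); lever o_n−o_2 = (-0.7321,2.7321,-4.0000)
cross product → J_v[:, 2] = (-2.0000,-3.4641,-2.0000)
J_ω[:, 2] = z_2
entry J[0][2] = -2.0000

-2.000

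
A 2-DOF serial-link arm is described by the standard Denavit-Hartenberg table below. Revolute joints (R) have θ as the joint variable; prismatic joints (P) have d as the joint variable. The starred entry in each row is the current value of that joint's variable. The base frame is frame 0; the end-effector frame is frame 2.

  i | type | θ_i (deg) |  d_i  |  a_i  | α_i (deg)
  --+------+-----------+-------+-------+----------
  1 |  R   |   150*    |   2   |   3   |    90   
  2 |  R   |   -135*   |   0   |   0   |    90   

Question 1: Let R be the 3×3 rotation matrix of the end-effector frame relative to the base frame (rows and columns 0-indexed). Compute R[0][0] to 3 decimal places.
0.612

End-effector x-axis (col 0 of R) = (0.6124,-0.3536,-0.7071)
R[0][0] = 0.6124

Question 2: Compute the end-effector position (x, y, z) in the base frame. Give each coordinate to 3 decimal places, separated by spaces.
after link 1: o_1 = (-2.5981, 1.5000, 2.0000)
after link 2: o_2 = (-2.5981, 1.5000, 2.0000)

-2.598 1.500 2.000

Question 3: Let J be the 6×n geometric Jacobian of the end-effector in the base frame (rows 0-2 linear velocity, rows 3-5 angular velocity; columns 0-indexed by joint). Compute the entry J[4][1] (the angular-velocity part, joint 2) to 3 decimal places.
0.866

axis z_1 = (0.5000,0.8660,0.0000); lever o_n−o_1 = (0.0000,0.0000,0.0000)
cross product → J_v[:, 1] = (0.0000,0.0000,0.0000)
J_ω[:, 1] = z_1
entry J[4][1] = 0.8660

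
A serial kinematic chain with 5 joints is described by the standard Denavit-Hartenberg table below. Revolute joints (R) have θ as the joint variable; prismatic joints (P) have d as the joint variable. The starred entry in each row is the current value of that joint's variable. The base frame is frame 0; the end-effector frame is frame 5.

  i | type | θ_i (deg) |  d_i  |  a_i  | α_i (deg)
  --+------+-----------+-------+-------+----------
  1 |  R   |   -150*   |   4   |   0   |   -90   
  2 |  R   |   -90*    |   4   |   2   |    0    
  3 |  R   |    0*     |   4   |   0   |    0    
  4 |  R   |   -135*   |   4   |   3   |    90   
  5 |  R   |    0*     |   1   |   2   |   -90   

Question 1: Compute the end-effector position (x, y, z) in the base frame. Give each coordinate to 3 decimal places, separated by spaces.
after link 1: o_1 = (0.0000, 0.0000, 4.0000)
after link 2: o_2 = (2.0000, -3.4641, 6.0000)
after link 3: o_3 = (4.0000, -6.9282, 6.0000)
after link 4: o_4 = (7.8371, -9.3316, 3.8787)
after link 5: o_5 = (8.4495, -8.9781, 1.7574)

8.449 -8.978 1.757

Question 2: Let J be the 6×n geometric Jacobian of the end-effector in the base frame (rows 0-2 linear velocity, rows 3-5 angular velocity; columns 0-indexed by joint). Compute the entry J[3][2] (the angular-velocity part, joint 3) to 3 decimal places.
0.500

axis z_2 = (0.5000,-0.8660,0.0000); lever o_n−o_2 = (6.4495,-5.5140,-4.2426)
cross product → J_v[:, 2] = (3.6742,2.1213,2.8284)
J_ω[:, 2] = z_2
entry J[3][2] = 0.5000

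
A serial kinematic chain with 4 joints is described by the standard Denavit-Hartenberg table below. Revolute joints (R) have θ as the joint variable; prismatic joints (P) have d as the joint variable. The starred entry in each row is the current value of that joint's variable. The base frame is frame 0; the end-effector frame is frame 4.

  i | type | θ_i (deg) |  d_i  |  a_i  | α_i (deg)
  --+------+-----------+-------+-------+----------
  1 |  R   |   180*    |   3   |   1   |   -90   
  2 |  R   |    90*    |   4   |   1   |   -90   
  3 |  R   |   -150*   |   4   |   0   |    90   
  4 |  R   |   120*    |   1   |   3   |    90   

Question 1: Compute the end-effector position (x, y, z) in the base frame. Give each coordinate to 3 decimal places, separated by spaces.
after link 1: o_1 = (-1.0000, 0.0000, 3.0000)
after link 2: o_2 = (-1.0000, -4.0000, 2.0000)
after link 3: o_3 = (3.0000, -4.0000, 2.0000)
after link 4: o_4 = (5.5981, -2.3840, 1.2010)

5.598 -2.384 1.201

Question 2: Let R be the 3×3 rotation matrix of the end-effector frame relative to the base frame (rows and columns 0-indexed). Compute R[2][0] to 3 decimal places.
End-effector x-axis (col 0 of R) = (0.8660,0.2500,-0.4330)
R[2][0] = -0.4330

-0.433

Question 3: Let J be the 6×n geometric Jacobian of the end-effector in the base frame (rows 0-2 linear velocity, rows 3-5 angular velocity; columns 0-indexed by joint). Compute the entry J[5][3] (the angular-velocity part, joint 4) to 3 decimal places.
axis z_3 = (0.0000,0.8660,0.5000); lever o_n−o_3 = (2.5981,1.6160,-0.7990)
cross product → J_v[:, 3] = (-1.5000,1.2990,-2.2500)
J_ω[:, 3] = z_3
entry J[5][3] = 0.5000

0.500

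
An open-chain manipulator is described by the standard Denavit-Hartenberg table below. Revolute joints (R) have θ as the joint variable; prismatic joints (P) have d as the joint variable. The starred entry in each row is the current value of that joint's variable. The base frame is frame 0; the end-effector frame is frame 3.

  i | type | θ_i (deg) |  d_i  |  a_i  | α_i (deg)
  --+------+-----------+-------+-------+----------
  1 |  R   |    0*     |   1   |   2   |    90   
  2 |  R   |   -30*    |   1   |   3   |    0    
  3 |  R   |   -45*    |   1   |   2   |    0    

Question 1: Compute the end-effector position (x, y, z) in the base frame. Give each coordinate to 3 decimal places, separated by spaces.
5.116 -2.000 -2.432

after link 1: o_1 = (2.0000, 0.0000, 1.0000)
after link 2: o_2 = (4.5981, -1.0000, -0.5000)
after link 3: o_3 = (5.1157, -2.0000, -2.4319)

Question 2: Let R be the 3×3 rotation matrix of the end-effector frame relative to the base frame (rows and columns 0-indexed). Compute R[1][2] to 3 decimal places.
End-effector z-axis (col 2 of R) = (0.0000,-1.0000,0.0000)
R[1][2] = -1.0000

-1.000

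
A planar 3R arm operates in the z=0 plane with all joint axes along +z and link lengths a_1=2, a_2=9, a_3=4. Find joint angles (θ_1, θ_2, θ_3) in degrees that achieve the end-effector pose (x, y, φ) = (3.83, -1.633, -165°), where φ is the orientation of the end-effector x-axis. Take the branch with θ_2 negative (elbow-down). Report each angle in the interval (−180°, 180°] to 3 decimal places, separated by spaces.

119.981 -134.986 -149.995

wrist centre = target − a_3·(cos φ, sin φ) = (7.6937, -0.5977)
cos θ_2 = (59.5503−2²−9²)/(2·2·9) = -0.7069; θ_2 = -134.9861° (elbow-down)
β = atan2(-0.5977,7.6937) = -4.4424°; ψ = atan2(-6.3655,-4.3624) = -124.4236°
θ_1 = β − ψ = 119.9813°
θ_3 = φ − θ_1 − θ_2 = -149.9952° (wrapped to (-180°,180°])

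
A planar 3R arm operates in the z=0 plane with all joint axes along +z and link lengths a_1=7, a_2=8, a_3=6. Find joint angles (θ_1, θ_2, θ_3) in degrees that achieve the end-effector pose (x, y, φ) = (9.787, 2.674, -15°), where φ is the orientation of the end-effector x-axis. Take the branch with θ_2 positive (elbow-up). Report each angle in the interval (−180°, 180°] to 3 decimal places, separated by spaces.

-30.005 135.004 -119.999

wrist centre = target − a_3·(cos φ, sin φ) = (3.9914, 4.2269)
cos θ_2 = (33.7984−7²−8²)/(2·7·8) = -0.7072; θ_2 = 135.0041° (elbow-up)
β = atan2(4.2269,3.9914) = 46.6412°; ψ = atan2(5.6565,1.3427) = 76.6461°
θ_1 = β − ψ = -30.0050°
θ_3 = φ − θ_1 − θ_2 = -119.9991° (wrapped to (-180°,180°])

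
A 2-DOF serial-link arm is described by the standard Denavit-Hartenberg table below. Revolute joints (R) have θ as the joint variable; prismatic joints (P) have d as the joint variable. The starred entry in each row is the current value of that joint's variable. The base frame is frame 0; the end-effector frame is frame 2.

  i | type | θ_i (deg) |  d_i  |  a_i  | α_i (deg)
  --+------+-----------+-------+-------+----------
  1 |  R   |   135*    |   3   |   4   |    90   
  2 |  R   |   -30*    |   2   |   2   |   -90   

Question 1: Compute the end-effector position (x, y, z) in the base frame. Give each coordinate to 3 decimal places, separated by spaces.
-2.639 5.467 2.000

after link 1: o_1 = (-2.8284, 2.8284, 3.0000)
after link 2: o_2 = (-2.6390, 5.4674, 2.0000)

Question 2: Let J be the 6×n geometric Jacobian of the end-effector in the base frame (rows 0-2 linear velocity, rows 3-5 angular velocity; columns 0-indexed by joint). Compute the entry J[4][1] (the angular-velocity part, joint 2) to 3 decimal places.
axis z_1 = (0.7071,0.7071,0.0000); lever o_n−o_1 = (0.1895,2.6390,-1.0000)
cross product → J_v[:, 1] = (-0.7071,0.7071,1.7321)
J_ω[:, 1] = z_1
entry J[4][1] = 0.7071

0.707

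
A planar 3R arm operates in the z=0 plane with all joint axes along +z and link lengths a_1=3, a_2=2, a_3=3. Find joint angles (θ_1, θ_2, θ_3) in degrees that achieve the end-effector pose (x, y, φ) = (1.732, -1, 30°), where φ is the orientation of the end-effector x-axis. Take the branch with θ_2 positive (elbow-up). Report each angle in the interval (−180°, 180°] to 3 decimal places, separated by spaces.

wrist centre = target − a_3·(cos φ, sin φ) = (-0.8661, -2.5000)
cos θ_2 = (7.0001−3²−2²)/(2·3·2) = -0.5000; θ_2 = 119.9995° (elbow-up)
β = atan2(-2.5000,-0.8661) = -109.1076°; ψ = atan2(1.7321,2.0000) = 40.8933°
θ_1 = β − ψ = -150.0010°
θ_3 = φ − θ_1 − θ_2 = 60.0015° (wrapped to (-180°,180°])

-150.001 120.000 60.001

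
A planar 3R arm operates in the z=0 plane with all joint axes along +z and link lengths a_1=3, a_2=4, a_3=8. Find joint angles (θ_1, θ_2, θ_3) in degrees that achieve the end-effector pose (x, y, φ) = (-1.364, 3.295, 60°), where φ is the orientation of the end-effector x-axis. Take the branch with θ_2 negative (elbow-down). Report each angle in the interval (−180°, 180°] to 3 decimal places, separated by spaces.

-120.007 -44.993 -135.000

wrist centre = target − a_3·(cos φ, sin φ) = (-5.3640, -3.6332)
cos θ_2 = (41.9727−3²−4²)/(2·3·4) = 0.7072; θ_2 = -44.9929° (elbow-down)
β = atan2(-3.6332,-5.3640) = -145.8890°; ψ = atan2(-2.8281,5.8288) = -25.8823°
θ_1 = β − ψ = -120.0067°
θ_3 = φ − θ_1 − θ_2 = -135.0004° (wrapped to (-180°,180°])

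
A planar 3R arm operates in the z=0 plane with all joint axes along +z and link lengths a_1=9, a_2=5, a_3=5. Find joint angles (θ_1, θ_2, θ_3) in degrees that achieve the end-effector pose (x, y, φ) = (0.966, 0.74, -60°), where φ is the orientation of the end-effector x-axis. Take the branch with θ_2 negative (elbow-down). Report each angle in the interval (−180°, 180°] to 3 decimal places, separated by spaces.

134.997 -149.998 -44.999

wrist centre = target − a_3·(cos φ, sin φ) = (-1.5340, 5.0701)
cos θ_2 = (28.0593−9²−5²)/(2·9·5) = -0.8660; θ_2 = -149.9979° (elbow-down)
β = atan2(5.0701,-1.5340) = 106.8335°; ψ = atan2(-2.5002,4.6700) = -28.1632°
θ_1 = β − ψ = 134.9968°
θ_3 = φ − θ_1 − θ_2 = -44.9989° (wrapped to (-180°,180°])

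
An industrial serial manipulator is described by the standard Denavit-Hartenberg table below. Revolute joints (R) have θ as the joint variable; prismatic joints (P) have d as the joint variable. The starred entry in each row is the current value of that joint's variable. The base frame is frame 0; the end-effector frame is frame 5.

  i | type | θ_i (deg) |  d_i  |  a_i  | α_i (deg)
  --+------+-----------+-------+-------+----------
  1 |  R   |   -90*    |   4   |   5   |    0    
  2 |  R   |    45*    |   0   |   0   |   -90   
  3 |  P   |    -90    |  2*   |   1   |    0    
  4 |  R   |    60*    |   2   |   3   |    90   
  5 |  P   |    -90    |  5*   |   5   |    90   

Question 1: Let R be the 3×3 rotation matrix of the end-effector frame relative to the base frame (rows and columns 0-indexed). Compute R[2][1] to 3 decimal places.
End-effector y-axis (col 1 of R) = (-0.3536,0.3536,0.8660)
R[2][1] = 0.8660

0.866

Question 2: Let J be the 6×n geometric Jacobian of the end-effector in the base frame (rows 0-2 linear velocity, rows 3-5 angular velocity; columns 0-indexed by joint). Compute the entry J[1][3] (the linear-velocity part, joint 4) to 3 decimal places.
axis z_3 = (0.7071,0.7071,0.0000); lever o_n−o_3 = (-2.0520,-2.1907,5.8301)
cross product → J_v[:, 3] = (4.1225,-4.1225,-0.0981)
J_ω[:, 3] = z_3
entry J[1][3] = -4.1225

-4.123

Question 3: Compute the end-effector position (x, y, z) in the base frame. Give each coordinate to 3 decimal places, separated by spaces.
after link 1: o_1 = (0.0000, -5.0000, 4.0000)
after link 2: o_2 = (0.0000, -5.0000, 4.0000)
after link 3: o_3 = (1.4142, -3.5858, 5.0000)
after link 4: o_4 = (4.6655, -4.0087, 6.5000)
after link 5: o_5 = (-0.6378, -5.7765, 10.8301)

-0.638 -5.776 10.830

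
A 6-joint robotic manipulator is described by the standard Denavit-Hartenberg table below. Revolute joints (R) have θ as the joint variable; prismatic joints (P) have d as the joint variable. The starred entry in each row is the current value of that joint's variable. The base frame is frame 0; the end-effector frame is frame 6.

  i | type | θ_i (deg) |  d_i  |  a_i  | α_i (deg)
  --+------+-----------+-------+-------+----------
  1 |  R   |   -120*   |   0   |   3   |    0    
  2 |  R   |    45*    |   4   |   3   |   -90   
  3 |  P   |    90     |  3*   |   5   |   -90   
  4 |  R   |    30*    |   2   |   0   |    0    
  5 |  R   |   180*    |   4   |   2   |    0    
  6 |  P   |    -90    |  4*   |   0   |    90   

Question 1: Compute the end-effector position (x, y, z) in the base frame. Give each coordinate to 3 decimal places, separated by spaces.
after link 1: o_1 = (-1.5000, -2.5981, 0.0000)
after link 2: o_2 = (-0.7235, -5.4959, 4.0000)
after link 3: o_3 = (2.1742, -4.7194, -1.0000)
after link 4: o_4 = (1.6566, -2.7875, -1.0000)
after link 5: o_5 = (1.5872, 1.3350, 0.7321)
after link 6: o_6 = (0.5520, 5.1987, 0.7321)

0.552 5.199 0.732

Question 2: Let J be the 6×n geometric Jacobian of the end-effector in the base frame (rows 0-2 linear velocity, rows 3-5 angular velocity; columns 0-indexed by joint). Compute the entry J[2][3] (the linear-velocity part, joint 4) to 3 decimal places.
axis z_3 = (-0.2588,0.9659,-0.0000); lever o_n−o_3 = (-1.6223,9.9181,1.7321)
cross product → J_v[:, 3] = (1.6730,0.4483,-1.0000)
J_ω[:, 3] = z_3
entry J[2][3] = -1.0000

-1.000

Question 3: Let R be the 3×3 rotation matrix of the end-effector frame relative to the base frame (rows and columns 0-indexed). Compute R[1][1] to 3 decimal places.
0.966

End-effector y-axis (col 1 of R) = (-0.2588,0.9659,-0.0000)
R[1][1] = 0.9659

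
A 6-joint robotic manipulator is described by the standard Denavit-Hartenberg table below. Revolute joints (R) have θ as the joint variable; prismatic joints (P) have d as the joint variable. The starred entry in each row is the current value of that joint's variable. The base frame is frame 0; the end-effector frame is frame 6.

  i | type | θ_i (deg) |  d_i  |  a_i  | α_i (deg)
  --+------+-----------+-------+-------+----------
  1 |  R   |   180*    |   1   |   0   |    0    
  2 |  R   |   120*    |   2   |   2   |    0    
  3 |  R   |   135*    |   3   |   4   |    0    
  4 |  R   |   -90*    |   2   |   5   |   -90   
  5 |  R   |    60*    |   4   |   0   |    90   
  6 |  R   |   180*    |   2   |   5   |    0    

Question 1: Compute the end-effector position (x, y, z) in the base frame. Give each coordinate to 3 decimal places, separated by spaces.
7.158 4.900 13.330

after link 1: o_1 = (0.0000, 0.0000, 1.0000)
after link 2: o_2 = (1.0000, -1.7321, 3.0000)
after link 3: o_3 = (2.0353, 2.1317, 6.0000)
after link 4: o_4 = (6.8649, 0.8376, 8.0000)
after link 5: o_5 = (7.9002, 4.7013, 8.0000)
after link 6: o_6 = (7.1584, 4.9000, 13.3301)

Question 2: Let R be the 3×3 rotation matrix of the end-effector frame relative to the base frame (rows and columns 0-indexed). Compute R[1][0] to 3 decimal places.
End-effector x-axis (col 0 of R) = (-0.4830,0.1294,0.8660)
R[1][0] = 0.1294

0.129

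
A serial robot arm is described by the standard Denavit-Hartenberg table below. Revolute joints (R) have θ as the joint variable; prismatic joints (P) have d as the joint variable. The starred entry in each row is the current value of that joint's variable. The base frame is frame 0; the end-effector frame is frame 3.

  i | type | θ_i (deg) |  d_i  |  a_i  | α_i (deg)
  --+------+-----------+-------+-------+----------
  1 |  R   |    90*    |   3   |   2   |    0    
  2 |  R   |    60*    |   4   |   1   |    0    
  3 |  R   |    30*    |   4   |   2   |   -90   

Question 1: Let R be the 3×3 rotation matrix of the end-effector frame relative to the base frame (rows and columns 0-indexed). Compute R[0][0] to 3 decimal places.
End-effector x-axis (col 0 of R) = (-1.0000,0.0000,0.0000)
R[0][0] = -1.0000

-1.000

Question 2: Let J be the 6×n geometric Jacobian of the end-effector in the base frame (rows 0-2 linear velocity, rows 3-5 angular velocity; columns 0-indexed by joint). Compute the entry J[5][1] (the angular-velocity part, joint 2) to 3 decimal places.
axis z_1 = (0.0000,0.0000,1.0000); lever o_n−o_1 = (-2.8660,0.5000,8.0000)
cross product → J_v[:, 1] = (-0.5000,-2.8660,0.0000)
J_ω[:, 1] = z_1
entry J[5][1] = 1.0000

1.000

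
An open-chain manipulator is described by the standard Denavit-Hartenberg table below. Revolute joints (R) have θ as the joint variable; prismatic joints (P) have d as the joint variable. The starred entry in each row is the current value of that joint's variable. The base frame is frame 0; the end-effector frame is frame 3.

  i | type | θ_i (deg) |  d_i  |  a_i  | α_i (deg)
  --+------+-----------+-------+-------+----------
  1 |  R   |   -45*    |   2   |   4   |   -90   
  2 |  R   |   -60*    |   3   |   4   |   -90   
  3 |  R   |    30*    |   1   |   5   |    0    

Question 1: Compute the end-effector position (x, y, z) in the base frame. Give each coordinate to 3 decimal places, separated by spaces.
6.739 -6.032 8.714

after link 1: o_1 = (2.8284, -2.8284, 2.0000)
after link 2: o_2 = (6.3640, -2.1213, 5.4641)
after link 3: o_3 = (6.7395, -6.0324, 8.7141)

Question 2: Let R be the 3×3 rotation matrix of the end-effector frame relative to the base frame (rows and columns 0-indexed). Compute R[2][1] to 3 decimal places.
-0.433

End-effector y-axis (col 1 of R) = (-0.7891,-0.4356,-0.4330)
R[2][1] = -0.4330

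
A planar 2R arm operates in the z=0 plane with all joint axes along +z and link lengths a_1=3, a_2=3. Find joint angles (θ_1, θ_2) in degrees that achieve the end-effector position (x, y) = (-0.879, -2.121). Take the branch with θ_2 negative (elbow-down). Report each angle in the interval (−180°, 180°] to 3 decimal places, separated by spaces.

cos θ_2 = (5.2713−3²−3²)/(2·3·3) = -0.7072; θ_2 = -135.0036° (elbow-down)
β = atan2(-2.1210,-0.8790) = -112.5104°; ψ = atan2(-2.1212,0.8785) = -67.5018°
θ_1 = β − ψ = -45.0087°

-45.009 -135.004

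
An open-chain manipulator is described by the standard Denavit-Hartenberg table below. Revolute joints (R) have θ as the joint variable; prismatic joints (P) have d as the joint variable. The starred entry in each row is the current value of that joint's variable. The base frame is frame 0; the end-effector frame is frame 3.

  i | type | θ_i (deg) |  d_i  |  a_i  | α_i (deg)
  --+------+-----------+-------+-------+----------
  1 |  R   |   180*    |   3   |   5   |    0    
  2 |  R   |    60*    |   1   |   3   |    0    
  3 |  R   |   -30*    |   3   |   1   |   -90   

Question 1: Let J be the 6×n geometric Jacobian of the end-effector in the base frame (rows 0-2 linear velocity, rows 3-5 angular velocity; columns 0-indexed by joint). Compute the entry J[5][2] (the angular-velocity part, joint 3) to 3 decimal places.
axis z_2 = (0.0000,0.0000,1.0000); lever o_n−o_2 = (-0.8660,-0.5000,3.0000)
cross product → J_v[:, 2] = (0.5000,-0.8660,0.0000)
J_ω[:, 2] = z_2
entry J[5][2] = 1.0000

1.000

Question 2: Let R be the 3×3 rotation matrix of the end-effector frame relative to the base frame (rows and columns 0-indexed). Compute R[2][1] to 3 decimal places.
-1.000

End-effector y-axis (col 1 of R) = (0.0000,-0.0000,-1.0000)
R[2][1] = -1.0000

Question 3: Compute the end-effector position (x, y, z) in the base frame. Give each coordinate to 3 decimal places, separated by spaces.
after link 1: o_1 = (-5.0000, 0.0000, 3.0000)
after link 2: o_2 = (-6.5000, -2.5981, 4.0000)
after link 3: o_3 = (-7.3660, -3.0981, 7.0000)

-7.366 -3.098 7.000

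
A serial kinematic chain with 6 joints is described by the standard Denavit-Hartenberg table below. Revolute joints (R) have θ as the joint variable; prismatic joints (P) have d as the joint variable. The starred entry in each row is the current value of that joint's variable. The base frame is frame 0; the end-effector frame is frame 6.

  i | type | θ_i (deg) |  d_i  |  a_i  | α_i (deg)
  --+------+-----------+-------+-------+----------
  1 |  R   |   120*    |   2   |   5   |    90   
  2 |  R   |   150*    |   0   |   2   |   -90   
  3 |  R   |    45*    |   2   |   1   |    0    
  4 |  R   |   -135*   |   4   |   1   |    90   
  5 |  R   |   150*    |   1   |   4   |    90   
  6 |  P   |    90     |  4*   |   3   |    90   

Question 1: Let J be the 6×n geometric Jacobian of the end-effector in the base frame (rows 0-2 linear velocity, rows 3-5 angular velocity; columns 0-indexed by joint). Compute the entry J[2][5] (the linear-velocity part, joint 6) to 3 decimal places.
-0.750

prismatic axis z_5 = (0.6495,-0.1250,-0.7500)
J_v[:, 5] = z_5; J_ω[:, 5] = (0,0,0)
entry J[2][5] = -0.7500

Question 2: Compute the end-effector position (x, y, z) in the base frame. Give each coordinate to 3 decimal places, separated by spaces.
after link 1: o_1 = (-2.5000, 4.3301, 2.0000)
after link 2: o_2 = (-1.6340, 2.8301, 3.0000)
after link 3: o_3 = (-1.4402, 1.0802, 1.6215)
after link 4: o_4 = (0.4259, -0.1518, -1.8426)
after link 5: o_5 = (-2.5071, -1.9999, -4.0746)
after link 6: o_6 = (-1.2081, -0.2499, -8.5746)

-1.208 -0.250 -8.575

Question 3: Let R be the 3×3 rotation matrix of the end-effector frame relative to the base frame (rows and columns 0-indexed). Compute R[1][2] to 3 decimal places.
-0.650

End-effector z-axis (col 2 of R) = (-0.6250,-0.6495,-0.4330)
R[1][2] = -0.6495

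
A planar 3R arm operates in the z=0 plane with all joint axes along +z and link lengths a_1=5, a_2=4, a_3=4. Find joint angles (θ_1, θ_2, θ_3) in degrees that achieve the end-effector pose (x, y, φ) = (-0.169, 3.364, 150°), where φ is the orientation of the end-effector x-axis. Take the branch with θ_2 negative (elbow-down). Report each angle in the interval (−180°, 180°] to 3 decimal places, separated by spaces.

74.970 -134.995 -149.975

wrist centre = target − a_3·(cos φ, sin φ) = (3.2951, 1.3640)
cos θ_2 = (12.7182−5²−4²)/(2·5·4) = -0.7070; θ_2 = -134.9950° (elbow-down)
β = atan2(1.3640,3.2951) = 22.4870°; ψ = atan2(-2.8287,2.1718) = -52.4834°
θ_1 = β − ψ = 74.9704°
θ_3 = φ − θ_1 − θ_2 = -149.9754° (wrapped to (-180°,180°])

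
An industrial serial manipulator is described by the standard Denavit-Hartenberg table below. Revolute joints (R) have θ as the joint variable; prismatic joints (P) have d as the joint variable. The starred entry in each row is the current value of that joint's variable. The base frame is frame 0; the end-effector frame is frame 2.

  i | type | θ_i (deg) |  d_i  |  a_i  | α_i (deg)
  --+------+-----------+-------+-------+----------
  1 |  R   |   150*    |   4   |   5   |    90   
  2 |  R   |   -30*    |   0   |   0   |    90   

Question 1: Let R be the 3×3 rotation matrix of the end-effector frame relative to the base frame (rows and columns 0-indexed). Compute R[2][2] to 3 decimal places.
-0.866

End-effector z-axis (col 2 of R) = (0.4330,-0.2500,-0.8660)
R[2][2] = -0.8660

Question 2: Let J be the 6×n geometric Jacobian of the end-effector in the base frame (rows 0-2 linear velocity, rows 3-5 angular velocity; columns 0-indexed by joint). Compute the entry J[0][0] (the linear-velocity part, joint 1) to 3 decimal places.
axis z_0 = ẑ; lever o_n−o_0 = (-4.3301,2.5000,4.0000)
cross product → J_v[:, 0] = (-2.5000,-4.3301,0.0000)
J_ω[:, 0] = z_0
entry J[0][0] = -2.5000

-2.500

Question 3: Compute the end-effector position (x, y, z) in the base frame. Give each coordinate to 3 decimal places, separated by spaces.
after link 1: o_1 = (-4.3301, 2.5000, 4.0000)
after link 2: o_2 = (-4.3301, 2.5000, 4.0000)

-4.330 2.500 4.000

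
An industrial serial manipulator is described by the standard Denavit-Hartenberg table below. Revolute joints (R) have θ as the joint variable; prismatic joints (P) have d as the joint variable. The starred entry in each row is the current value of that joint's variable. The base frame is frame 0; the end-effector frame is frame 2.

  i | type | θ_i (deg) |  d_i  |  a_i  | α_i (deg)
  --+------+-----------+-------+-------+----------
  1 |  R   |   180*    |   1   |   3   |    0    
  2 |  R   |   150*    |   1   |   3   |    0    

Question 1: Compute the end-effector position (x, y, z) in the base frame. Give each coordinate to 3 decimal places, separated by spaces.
-0.402 -1.500 2.000

after link 1: o_1 = (-3.0000, 0.0000, 1.0000)
after link 2: o_2 = (-0.4019, -1.5000, 2.0000)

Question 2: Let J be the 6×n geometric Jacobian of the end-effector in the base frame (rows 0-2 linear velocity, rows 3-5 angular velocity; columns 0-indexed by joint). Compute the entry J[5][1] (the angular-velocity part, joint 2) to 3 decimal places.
1.000

axis z_1 = (0.0000,0.0000,1.0000); lever o_n−o_1 = (2.5981,-1.5000,1.0000)
cross product → J_v[:, 1] = (1.5000,2.5981,-0.0000)
J_ω[:, 1] = z_1
entry J[5][1] = 1.0000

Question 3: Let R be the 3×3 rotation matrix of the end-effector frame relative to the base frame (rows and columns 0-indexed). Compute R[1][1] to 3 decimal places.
0.866

End-effector y-axis (col 1 of R) = (0.5000,0.8660,0.0000)
R[1][1] = 0.8660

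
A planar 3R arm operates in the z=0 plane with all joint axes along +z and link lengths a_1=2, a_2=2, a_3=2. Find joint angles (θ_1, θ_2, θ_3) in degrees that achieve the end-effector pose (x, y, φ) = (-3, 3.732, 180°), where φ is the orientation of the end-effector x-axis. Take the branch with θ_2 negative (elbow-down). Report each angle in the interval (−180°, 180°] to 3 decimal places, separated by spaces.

wrist centre = target − a_3·(cos φ, sin φ) = (-1.0000, 3.7320)
cos θ_2 = (14.9278−2²−2²)/(2·2·2) = 0.8660; θ_2 = -30.0054° (elbow-down)
β = atan2(3.7320,-1.0000) = 105.0002°; ψ = atan2(-1.0002,3.7320) = -15.0027°
θ_1 = β − ψ = 120.0029°
θ_3 = φ − θ_1 − θ_2 = 90.0025° (wrapped to (-180°,180°])

120.003 -30.005 90.003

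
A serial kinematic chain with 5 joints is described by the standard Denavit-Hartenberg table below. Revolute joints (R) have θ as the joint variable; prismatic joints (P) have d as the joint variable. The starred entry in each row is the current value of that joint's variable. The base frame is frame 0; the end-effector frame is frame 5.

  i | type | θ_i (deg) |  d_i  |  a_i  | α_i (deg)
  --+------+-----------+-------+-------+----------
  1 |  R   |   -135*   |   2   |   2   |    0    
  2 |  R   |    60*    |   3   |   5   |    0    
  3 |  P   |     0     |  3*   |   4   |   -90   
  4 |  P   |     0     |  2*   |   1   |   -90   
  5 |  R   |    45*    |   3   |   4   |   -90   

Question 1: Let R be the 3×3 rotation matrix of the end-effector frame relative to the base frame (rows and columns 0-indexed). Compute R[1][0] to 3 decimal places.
-0.866

End-effector x-axis (col 0 of R) = (-0.5000,-0.8660,-0.0000)
R[1][0] = -0.8660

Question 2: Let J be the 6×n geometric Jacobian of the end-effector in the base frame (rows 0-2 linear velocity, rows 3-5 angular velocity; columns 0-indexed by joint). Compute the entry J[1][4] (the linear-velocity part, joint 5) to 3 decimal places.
axis z_4 = (0.0000,0.0000,-1.0000); lever o_n−o_4 = (-2.0000,-3.4641,-3.0000)
cross product → J_v[:, 4] = (-3.4641,2.0000,-0.0000)
J_ω[:, 4] = z_4
entry J[1][4] = 2.0000

2.000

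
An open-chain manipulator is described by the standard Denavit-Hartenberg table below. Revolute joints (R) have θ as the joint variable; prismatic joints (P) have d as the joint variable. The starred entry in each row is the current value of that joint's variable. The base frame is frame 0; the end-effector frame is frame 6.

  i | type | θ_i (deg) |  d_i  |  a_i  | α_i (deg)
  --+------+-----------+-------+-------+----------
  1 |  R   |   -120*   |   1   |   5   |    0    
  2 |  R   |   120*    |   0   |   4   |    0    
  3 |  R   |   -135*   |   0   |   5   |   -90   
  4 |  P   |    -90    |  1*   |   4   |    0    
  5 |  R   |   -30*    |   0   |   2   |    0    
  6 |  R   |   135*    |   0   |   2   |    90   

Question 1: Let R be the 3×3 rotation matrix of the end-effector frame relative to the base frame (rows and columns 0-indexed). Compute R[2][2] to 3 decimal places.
0.966

End-effector z-axis (col 2 of R) = (-0.1830,-0.1830,0.9659)
R[2][2] = 0.9659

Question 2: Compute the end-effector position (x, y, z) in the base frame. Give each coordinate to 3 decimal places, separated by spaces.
-1.987 -9.232 6.214

after link 1: o_1 = (-2.5000, -4.3301, 1.0000)
after link 2: o_2 = (1.5000, -4.3301, 1.0000)
after link 3: o_3 = (-2.0355, -7.8657, 1.0000)
after link 4: o_4 = (-1.3284, -8.5728, 5.0000)
after link 5: o_5 = (-0.6213, -7.8657, 6.7321)
after link 6: o_6 = (-1.9873, -9.2317, 6.2144)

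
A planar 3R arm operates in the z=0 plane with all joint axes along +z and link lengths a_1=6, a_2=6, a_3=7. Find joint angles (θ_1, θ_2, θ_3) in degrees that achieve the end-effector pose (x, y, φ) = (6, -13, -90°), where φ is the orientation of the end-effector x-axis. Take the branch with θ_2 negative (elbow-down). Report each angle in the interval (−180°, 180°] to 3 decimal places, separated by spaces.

0.000 -90.000 0.000

wrist centre = target − a_3·(cos φ, sin φ) = (6.0000, -6.0000)
cos θ_2 = (72.0000−6²−6²)/(2·6·6) = 0.0000; θ_2 = -90.0000° (elbow-down)
β = atan2(-6.0000,6.0000) = -45.0000°; ψ = atan2(-6.0000,6.0000) = -45.0000°
θ_1 = β − ψ = 0.0000°
θ_3 = φ − θ_1 − θ_2 = 0.0000° (wrapped to (-180°,180°])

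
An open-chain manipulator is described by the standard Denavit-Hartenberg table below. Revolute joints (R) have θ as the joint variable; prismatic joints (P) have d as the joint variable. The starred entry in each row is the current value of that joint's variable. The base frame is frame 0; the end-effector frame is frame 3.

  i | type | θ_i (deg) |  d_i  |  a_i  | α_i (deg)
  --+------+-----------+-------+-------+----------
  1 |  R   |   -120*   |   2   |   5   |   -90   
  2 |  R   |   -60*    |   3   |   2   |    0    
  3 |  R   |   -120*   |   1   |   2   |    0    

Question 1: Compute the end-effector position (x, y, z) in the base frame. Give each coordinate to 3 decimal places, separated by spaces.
1.464 -5.464 3.732

after link 1: o_1 = (-2.5000, -4.3301, 2.0000)
after link 2: o_2 = (-0.4019, -6.6962, 3.7321)
after link 3: o_3 = (1.4641, -5.4641, 3.7321)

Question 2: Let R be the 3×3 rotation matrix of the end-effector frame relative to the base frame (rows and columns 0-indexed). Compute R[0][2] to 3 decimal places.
0.866

End-effector z-axis (col 2 of R) = (0.8660,-0.5000,0.0000)
R[0][2] = 0.8660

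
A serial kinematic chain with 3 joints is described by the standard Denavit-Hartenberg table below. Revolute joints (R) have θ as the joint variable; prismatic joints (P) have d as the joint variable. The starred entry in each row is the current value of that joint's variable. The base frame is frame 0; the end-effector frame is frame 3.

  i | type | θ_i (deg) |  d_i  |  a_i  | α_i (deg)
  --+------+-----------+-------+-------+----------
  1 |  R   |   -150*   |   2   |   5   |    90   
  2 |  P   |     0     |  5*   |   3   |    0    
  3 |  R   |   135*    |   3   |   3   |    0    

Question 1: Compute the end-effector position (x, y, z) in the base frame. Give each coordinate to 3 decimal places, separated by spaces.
after link 1: o_1 = (-4.3301, -2.5000, 2.0000)
after link 2: o_2 = (-9.4282, 0.3301, 2.0000)
after link 3: o_3 = (-9.0911, 3.9889, 4.1213)

-9.091 3.989 4.121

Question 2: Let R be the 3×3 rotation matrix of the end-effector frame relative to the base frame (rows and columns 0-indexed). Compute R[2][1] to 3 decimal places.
-0.707

End-effector y-axis (col 1 of R) = (0.6124,0.3536,-0.7071)
R[2][1] = -0.7071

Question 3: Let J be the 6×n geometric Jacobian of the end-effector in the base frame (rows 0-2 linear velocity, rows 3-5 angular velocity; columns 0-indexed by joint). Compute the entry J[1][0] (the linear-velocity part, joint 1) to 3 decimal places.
axis z_0 = ẑ; lever o_n−o_0 = (-9.0911,3.9889,4.1213)
cross product → J_v[:, 0] = (-3.9889,-9.0911,0.0000)
J_ω[:, 0] = z_0
entry J[1][0] = -9.0911

-9.091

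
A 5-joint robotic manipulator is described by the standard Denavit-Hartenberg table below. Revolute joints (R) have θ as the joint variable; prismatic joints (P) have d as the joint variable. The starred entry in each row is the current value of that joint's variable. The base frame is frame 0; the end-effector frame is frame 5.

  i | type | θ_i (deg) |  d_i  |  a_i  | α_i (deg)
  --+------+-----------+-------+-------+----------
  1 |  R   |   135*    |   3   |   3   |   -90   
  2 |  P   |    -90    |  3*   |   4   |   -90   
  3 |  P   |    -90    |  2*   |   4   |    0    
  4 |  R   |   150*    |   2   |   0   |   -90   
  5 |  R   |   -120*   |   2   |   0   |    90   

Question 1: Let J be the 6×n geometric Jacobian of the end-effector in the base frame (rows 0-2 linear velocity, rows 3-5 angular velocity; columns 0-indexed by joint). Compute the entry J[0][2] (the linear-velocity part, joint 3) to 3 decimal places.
prismatic axis z_2 = (-0.7071,0.7071,-0.0000)
J_v[:, 2] = z_2; J_ω[:, 2] = (0,0,0)
entry J[0][2] = -0.7071

-0.707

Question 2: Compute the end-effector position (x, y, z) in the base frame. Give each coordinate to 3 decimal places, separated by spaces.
after link 1: o_1 = (-2.1213, 2.1213, 3.0000)
after link 2: o_2 = (-4.2426, 0.0000, 7.0000)
after link 3: o_3 = (-8.4853, -1.4142, 7.0000)
after link 4: o_4 = (-9.8995, 0.0000, 7.0000)
after link 5: o_5 = (-9.1924, 0.7071, 5.2679)

-9.192 0.707 5.268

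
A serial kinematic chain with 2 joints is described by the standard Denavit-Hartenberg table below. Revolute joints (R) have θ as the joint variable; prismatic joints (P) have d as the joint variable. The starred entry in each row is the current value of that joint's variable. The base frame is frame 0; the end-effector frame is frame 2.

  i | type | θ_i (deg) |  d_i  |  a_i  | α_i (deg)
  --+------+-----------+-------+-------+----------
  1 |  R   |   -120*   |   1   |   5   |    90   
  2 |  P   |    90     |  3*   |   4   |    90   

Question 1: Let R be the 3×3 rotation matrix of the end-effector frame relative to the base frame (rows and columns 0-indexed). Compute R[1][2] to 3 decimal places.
-0.866

End-effector z-axis (col 2 of R) = (-0.5000,-0.8660,-0.0000)
R[1][2] = -0.8660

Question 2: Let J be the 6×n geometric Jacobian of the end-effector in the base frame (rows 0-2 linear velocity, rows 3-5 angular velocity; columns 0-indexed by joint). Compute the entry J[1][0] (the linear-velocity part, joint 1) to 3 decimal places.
axis z_0 = ẑ; lever o_n−o_0 = (-5.0981,-2.8301,5.0000)
cross product → J_v[:, 0] = (2.8301,-5.0981,0.0000)
J_ω[:, 0] = z_0
entry J[1][0] = -5.0981

-5.098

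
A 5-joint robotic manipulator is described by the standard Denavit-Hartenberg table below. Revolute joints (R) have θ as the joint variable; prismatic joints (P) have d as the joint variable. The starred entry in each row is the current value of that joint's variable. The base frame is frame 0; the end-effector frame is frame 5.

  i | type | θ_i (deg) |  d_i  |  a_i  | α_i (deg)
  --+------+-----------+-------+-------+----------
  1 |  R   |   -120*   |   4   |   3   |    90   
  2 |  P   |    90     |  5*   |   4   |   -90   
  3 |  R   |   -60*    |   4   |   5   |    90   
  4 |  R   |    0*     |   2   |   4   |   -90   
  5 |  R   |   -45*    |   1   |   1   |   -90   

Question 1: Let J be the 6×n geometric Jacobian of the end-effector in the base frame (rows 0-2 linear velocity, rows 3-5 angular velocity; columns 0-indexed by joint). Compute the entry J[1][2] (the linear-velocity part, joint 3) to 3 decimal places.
axis z_2 = (0.5000,0.8660,0.0000); lever o_n−o_2 = (-5.9525,9.2102,2.5091)
cross product → J_v[:, 2] = (2.1730,-1.2546,9.7602)
J_ω[:, 2] = z_2
entry J[1][2] = -1.2546

-1.255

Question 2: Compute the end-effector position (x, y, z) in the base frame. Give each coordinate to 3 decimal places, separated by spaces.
-11.783 9.112 10.509

after link 1: o_1 = (-1.5000, -2.5981, 4.0000)
after link 2: o_2 = (-5.8301, -0.0981, 8.0000)
after link 3: o_3 = (-7.5801, 5.5311, 10.5000)
after link 4: o_4 = (-11.4462, 7.7631, 10.7679)
after link 5: o_5 = (-11.7827, 9.1121, 10.5091)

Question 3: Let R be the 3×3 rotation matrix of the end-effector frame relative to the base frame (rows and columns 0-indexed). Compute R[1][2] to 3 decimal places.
0.129

End-effector z-axis (col 2 of R) = (-0.2241,0.1294,0.9659)
R[1][2] = 0.1294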